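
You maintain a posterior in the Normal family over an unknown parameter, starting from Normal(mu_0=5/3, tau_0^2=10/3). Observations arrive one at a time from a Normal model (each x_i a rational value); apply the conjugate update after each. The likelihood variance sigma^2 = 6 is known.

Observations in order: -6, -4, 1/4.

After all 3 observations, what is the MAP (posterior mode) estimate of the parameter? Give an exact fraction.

obs 1: x=-6 → posterior Normal(-15/14, 15/7)
obs 2: x=-4 → posterior Normal(-35/19, 30/19)
obs 3: x=1/4 → posterior Normal(-45/32, 5/4)

-45/32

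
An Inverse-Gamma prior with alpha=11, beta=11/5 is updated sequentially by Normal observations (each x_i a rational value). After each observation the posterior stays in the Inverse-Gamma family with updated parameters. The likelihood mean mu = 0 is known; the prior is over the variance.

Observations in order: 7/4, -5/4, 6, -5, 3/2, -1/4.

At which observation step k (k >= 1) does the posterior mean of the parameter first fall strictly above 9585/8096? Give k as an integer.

k = 3

obs 1: x=7/4 → posterior Inverse-Gamma(23/2, 597/160)
obs 2: x=-5/4 → posterior Inverse-Gamma(12, 361/80)
obs 3: x=6 → posterior Inverse-Gamma(25/2, 1801/80)
obs 4: x=-5 → posterior Inverse-Gamma(13, 2801/80)
obs 5: x=3/2 → posterior Inverse-Gamma(27/2, 2891/80)
obs 6: x=-1/4 → posterior Inverse-Gamma(14, 5787/160)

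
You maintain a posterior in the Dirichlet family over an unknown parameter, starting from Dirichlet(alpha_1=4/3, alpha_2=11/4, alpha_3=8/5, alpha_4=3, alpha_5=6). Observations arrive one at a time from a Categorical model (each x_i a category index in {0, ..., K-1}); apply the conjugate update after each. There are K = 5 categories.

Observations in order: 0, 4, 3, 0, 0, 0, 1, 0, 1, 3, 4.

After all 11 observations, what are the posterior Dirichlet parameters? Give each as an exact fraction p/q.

obs 1: x=0 → posterior Dirichlet(7/3, 11/4, 8/5, 3, 6)
obs 2: x=4 → posterior Dirichlet(7/3, 11/4, 8/5, 3, 7)
obs 3: x=3 → posterior Dirichlet(7/3, 11/4, 8/5, 4, 7)
obs 4: x=0 → posterior Dirichlet(10/3, 11/4, 8/5, 4, 7)
obs 5: x=0 → posterior Dirichlet(13/3, 11/4, 8/5, 4, 7)
obs 6: x=0 → posterior Dirichlet(16/3, 11/4, 8/5, 4, 7)
obs 7: x=1 → posterior Dirichlet(16/3, 15/4, 8/5, 4, 7)
obs 8: x=0 → posterior Dirichlet(19/3, 15/4, 8/5, 4, 7)
obs 9: x=1 → posterior Dirichlet(19/3, 19/4, 8/5, 4, 7)
obs 10: x=3 → posterior Dirichlet(19/3, 19/4, 8/5, 5, 7)
obs 11: x=4 → posterior Dirichlet(19/3, 19/4, 8/5, 5, 8)

alpha_1=19/3, alpha_2=19/4, alpha_3=8/5, alpha_4=5, alpha_5=8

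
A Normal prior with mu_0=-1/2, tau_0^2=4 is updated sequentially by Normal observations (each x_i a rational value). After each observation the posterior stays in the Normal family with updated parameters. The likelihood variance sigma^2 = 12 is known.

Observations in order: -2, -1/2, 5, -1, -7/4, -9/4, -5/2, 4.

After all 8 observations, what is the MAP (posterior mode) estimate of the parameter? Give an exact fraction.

obs 1: x=-2 → posterior Normal(-7/8, 3)
obs 2: x=-1/2 → posterior Normal(-4/5, 12/5)
obs 3: x=5 → posterior Normal(1/6, 2)
obs 4: x=-1 → posterior Normal(0, 12/7)
obs 5: x=-7/4 → posterior Normal(-7/32, 3/2)
obs 6: x=-9/4 → posterior Normal(-4/9, 4/3)
obs 7: x=-5/2 → posterior Normal(-13/20, 6/5)
obs 8: x=4 → posterior Normal(-5/22, 12/11)

-5/22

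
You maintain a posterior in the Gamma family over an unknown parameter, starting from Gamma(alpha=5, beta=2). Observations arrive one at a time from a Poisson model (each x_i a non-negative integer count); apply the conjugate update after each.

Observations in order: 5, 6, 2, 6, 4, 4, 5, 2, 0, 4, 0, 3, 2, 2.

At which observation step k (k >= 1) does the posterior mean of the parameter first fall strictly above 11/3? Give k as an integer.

obs 1: x=5 → posterior Gamma(10, 3)
obs 2: x=6 → posterior Gamma(16, 4)
obs 3: x=2 → posterior Gamma(18, 5)
obs 4: x=6 → posterior Gamma(24, 6)
obs 5: x=4 → posterior Gamma(28, 7)
obs 6: x=4 → posterior Gamma(32, 8)
obs 7: x=5 → posterior Gamma(37, 9)
obs 8: x=2 → posterior Gamma(39, 10)
obs 9: x=0 → posterior Gamma(39, 11)
obs 10: x=4 → posterior Gamma(43, 12)
obs 11: x=0 → posterior Gamma(43, 13)
obs 12: x=3 → posterior Gamma(46, 14)
obs 13: x=2 → posterior Gamma(48, 15)
obs 14: x=2 → posterior Gamma(50, 16)

k = 2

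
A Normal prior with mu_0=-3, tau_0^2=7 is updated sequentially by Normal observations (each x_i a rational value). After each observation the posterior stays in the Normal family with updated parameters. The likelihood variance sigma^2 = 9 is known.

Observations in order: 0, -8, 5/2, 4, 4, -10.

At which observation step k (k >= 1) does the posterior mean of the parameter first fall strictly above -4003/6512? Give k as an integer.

obs 1: x=0 → posterior Normal(-27/16, 63/16)
obs 2: x=-8 → posterior Normal(-83/23, 63/23)
obs 3: x=5/2 → posterior Normal(-131/60, 21/10)
obs 4: x=4 → posterior Normal(-75/74, 63/37)
obs 5: x=4 → posterior Normal(-19/88, 63/44)
obs 6: x=-10 → posterior Normal(-53/34, 21/17)

k = 5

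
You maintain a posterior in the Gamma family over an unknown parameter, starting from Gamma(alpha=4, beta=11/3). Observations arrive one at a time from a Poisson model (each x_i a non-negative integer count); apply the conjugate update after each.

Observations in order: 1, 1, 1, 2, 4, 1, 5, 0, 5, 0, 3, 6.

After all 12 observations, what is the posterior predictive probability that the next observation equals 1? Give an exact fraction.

obs 1: x=1 → posterior Gamma(5, 14/3)
obs 2: x=1 → posterior Gamma(6, 17/3)
obs 3: x=1 → posterior Gamma(7, 20/3)
obs 4: x=2 → posterior Gamma(9, 23/3)
obs 5: x=4 → posterior Gamma(13, 26/3)
obs 6: x=1 → posterior Gamma(14, 29/3)
obs 7: x=5 → posterior Gamma(19, 32/3)
obs 8: x=0 → posterior Gamma(19, 35/3)
obs 9: x=5 → posterior Gamma(24, 38/3)
obs 10: x=0 → posterior Gamma(24, 41/3)
obs 11: x=3 → posterior Gamma(27, 44/3)
obs 12: x=6 → posterior Gamma(33, 47/3)

1495768925272973495995958969711228757469601335362597270573/5820766091346740722656250000000000000000000000000000000000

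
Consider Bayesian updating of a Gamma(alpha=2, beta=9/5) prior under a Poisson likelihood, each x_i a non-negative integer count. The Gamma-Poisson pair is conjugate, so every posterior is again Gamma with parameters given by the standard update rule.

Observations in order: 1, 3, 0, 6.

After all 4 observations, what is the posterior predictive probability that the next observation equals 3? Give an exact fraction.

4024643158962210341375/23448969637968410976256

obs 1: x=1 → posterior Gamma(3, 14/5)
obs 2: x=3 → posterior Gamma(6, 19/5)
obs 3: x=0 → posterior Gamma(6, 24/5)
obs 4: x=6 → posterior Gamma(12, 29/5)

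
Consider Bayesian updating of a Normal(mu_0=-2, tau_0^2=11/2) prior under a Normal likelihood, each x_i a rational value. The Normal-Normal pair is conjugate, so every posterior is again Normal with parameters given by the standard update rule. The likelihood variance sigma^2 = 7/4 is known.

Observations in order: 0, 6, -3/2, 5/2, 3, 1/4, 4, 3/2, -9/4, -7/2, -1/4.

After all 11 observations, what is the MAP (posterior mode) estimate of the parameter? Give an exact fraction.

obs 1: x=0 → posterior Normal(-14/29, 77/58)
obs 2: x=6 → posterior Normal(118/51, 77/102)
obs 3: x=-3/2 → posterior Normal(85/73, 77/146)
obs 4: x=5/2 → posterior Normal(28/19, 77/190)
obs 5: x=3 → posterior Normal(206/117, 77/234)
obs 6: x=1/4 → posterior Normal(423/278, 77/278)
obs 7: x=4 → posterior Normal(599/322, 11/46)
obs 8: x=3/2 → posterior Normal(665/366, 77/366)
obs 9: x=-9/4 → posterior Normal(283/205, 77/410)
obs 10: x=-7/2 → posterior Normal(206/227, 77/454)
obs 11: x=-1/4 → posterior Normal(401/498, 77/498)

401/498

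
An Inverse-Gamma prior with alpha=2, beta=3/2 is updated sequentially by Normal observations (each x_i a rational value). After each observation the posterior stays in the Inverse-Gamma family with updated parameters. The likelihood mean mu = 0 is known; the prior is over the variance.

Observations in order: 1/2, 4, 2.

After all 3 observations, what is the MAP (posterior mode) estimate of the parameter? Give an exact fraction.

31/12

obs 1: x=1/2 → posterior Inverse-Gamma(5/2, 13/8)
obs 2: x=4 → posterior Inverse-Gamma(3, 77/8)
obs 3: x=2 → posterior Inverse-Gamma(7/2, 93/8)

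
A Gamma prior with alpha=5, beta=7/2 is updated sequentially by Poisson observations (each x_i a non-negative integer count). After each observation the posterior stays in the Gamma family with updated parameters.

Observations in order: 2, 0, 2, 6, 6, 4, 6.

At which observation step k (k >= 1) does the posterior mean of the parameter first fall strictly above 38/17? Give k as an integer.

k = 5

obs 1: x=2 → posterior Gamma(7, 9/2)
obs 2: x=0 → posterior Gamma(7, 11/2)
obs 3: x=2 → posterior Gamma(9, 13/2)
obs 4: x=6 → posterior Gamma(15, 15/2)
obs 5: x=6 → posterior Gamma(21, 17/2)
obs 6: x=4 → posterior Gamma(25, 19/2)
obs 7: x=6 → posterior Gamma(31, 21/2)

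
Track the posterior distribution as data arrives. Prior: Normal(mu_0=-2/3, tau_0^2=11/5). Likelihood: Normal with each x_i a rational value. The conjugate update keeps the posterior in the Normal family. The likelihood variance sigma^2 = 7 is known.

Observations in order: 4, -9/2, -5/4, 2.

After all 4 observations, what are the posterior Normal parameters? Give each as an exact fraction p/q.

mu_0=-247/948, tau_0^2=77/79

obs 1: x=4 → posterior Normal(31/69, 77/46)
obs 2: x=-9/2 → posterior Normal(-173/342, 77/57)
obs 3: x=-5/4 → posterior Normal(-511/816, 77/68)
obs 4: x=2 → posterior Normal(-247/948, 77/79)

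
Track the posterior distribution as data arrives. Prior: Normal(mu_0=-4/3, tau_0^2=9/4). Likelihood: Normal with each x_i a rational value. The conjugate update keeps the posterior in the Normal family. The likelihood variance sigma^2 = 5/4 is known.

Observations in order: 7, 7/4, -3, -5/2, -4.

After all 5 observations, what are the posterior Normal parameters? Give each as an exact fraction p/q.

obs 1: x=7 → posterior Normal(169/42, 45/56)
obs 2: x=7/4 → posterior Normal(865/276, 45/92)
obs 3: x=-3 → posterior Normal(541/384, 45/128)
obs 4: x=-5/2 → posterior Normal(271/492, 45/164)
obs 5: x=-4 → posterior Normal(-161/600, 9/40)

mu_0=-161/600, tau_0^2=9/40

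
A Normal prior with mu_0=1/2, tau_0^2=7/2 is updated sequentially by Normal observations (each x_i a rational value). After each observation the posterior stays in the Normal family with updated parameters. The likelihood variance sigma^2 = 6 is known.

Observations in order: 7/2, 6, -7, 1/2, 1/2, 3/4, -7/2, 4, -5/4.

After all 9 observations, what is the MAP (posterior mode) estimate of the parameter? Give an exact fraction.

obs 1: x=7/2 → posterior Normal(61/38, 42/19)
obs 2: x=6 → posterior Normal(145/52, 21/13)
obs 3: x=-7 → posterior Normal(47/66, 14/11)
obs 4: x=1/2 → posterior Normal(27/40, 21/20)
obs 5: x=1/2 → posterior Normal(61/94, 42/47)
obs 6: x=3/4 → posterior Normal(143/216, 7/9)
obs 7: x=-7/2 → posterior Normal(45/244, 42/61)
obs 8: x=4 → posterior Normal(157/272, 21/34)
obs 9: x=-5/4 → posterior Normal(61/150, 14/25)

61/150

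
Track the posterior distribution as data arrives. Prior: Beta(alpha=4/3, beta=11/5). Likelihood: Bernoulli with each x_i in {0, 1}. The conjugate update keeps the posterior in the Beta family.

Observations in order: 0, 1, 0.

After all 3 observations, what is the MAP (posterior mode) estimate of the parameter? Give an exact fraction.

5/17

obs 1: x=0 → posterior Beta(4/3, 16/5)
obs 2: x=1 → posterior Beta(7/3, 16/5)
obs 3: x=0 → posterior Beta(7/3, 21/5)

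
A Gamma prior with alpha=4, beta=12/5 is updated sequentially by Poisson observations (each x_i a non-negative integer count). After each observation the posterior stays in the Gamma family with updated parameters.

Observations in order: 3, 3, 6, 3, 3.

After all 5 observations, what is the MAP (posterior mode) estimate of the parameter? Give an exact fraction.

105/37

obs 1: x=3 → posterior Gamma(7, 17/5)
obs 2: x=3 → posterior Gamma(10, 22/5)
obs 3: x=6 → posterior Gamma(16, 27/5)
obs 4: x=3 → posterior Gamma(19, 32/5)
obs 5: x=3 → posterior Gamma(22, 37/5)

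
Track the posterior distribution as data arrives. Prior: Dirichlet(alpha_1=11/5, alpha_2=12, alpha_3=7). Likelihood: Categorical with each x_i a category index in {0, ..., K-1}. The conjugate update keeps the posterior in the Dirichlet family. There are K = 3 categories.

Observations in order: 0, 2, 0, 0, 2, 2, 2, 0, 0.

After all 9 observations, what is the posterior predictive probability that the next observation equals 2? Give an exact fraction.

obs 1: x=0 → posterior Dirichlet(16/5, 12, 7)
obs 2: x=2 → posterior Dirichlet(16/5, 12, 8)
obs 3: x=0 → posterior Dirichlet(21/5, 12, 8)
obs 4: x=0 → posterior Dirichlet(26/5, 12, 8)
obs 5: x=2 → posterior Dirichlet(26/5, 12, 9)
obs 6: x=2 → posterior Dirichlet(26/5, 12, 10)
obs 7: x=2 → posterior Dirichlet(26/5, 12, 11)
obs 8: x=0 → posterior Dirichlet(31/5, 12, 11)
obs 9: x=0 → posterior Dirichlet(36/5, 12, 11)

55/151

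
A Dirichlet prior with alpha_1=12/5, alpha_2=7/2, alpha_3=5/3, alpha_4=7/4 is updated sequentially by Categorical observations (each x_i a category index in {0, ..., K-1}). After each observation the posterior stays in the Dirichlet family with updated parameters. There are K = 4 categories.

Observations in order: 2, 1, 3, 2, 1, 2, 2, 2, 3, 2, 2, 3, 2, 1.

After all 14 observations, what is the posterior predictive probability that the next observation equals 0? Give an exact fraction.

obs 1: x=2 → posterior Dirichlet(12/5, 7/2, 8/3, 7/4)
obs 2: x=1 → posterior Dirichlet(12/5, 9/2, 8/3, 7/4)
obs 3: x=3 → posterior Dirichlet(12/5, 9/2, 8/3, 11/4)
obs 4: x=2 → posterior Dirichlet(12/5, 9/2, 11/3, 11/4)
obs 5: x=1 → posterior Dirichlet(12/5, 11/2, 11/3, 11/4)
obs 6: x=2 → posterior Dirichlet(12/5, 11/2, 14/3, 11/4)
obs 7: x=2 → posterior Dirichlet(12/5, 11/2, 17/3, 11/4)
obs 8: x=2 → posterior Dirichlet(12/5, 11/2, 20/3, 11/4)
obs 9: x=3 → posterior Dirichlet(12/5, 11/2, 20/3, 15/4)
obs 10: x=2 → posterior Dirichlet(12/5, 11/2, 23/3, 15/4)
obs 11: x=2 → posterior Dirichlet(12/5, 11/2, 26/3, 15/4)
obs 12: x=3 → posterior Dirichlet(12/5, 11/2, 26/3, 19/4)
obs 13: x=2 → posterior Dirichlet(12/5, 11/2, 29/3, 19/4)
obs 14: x=1 → posterior Dirichlet(12/5, 13/2, 29/3, 19/4)

144/1399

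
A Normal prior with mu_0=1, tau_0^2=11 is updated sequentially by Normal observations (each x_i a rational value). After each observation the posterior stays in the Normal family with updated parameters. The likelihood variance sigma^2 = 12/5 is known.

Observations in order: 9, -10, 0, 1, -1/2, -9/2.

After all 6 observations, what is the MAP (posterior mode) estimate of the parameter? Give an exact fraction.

obs 1: x=9 → posterior Normal(507/67, 132/67)
obs 2: x=-10 → posterior Normal(-43/122, 66/61)
obs 3: x=0 → posterior Normal(-43/177, 44/59)
obs 4: x=1 → posterior Normal(3/58, 33/58)
obs 5: x=-1/2 → posterior Normal(-31/574, 132/287)
obs 6: x=-9/2 → posterior Normal(-263/342, 22/57)

-263/342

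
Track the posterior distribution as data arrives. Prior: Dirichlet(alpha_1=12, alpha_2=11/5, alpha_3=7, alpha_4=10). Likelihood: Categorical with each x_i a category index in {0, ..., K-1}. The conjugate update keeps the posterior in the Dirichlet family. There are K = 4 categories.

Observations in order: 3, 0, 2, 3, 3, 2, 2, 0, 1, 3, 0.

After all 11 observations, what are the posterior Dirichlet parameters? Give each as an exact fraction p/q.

obs 1: x=3 → posterior Dirichlet(12, 11/5, 7, 11)
obs 2: x=0 → posterior Dirichlet(13, 11/5, 7, 11)
obs 3: x=2 → posterior Dirichlet(13, 11/5, 8, 11)
obs 4: x=3 → posterior Dirichlet(13, 11/5, 8, 12)
obs 5: x=3 → posterior Dirichlet(13, 11/5, 8, 13)
obs 6: x=2 → posterior Dirichlet(13, 11/5, 9, 13)
obs 7: x=2 → posterior Dirichlet(13, 11/5, 10, 13)
obs 8: x=0 → posterior Dirichlet(14, 11/5, 10, 13)
obs 9: x=1 → posterior Dirichlet(14, 16/5, 10, 13)
obs 10: x=3 → posterior Dirichlet(14, 16/5, 10, 14)
obs 11: x=0 → posterior Dirichlet(15, 16/5, 10, 14)

alpha_1=15, alpha_2=16/5, alpha_3=10, alpha_4=14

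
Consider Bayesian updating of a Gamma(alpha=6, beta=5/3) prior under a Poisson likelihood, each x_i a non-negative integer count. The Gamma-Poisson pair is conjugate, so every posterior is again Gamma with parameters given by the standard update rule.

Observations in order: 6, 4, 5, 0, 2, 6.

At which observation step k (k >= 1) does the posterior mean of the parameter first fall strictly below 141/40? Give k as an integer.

k = 5

obs 1: x=6 → posterior Gamma(12, 8/3)
obs 2: x=4 → posterior Gamma(16, 11/3)
obs 3: x=5 → posterior Gamma(21, 14/3)
obs 4: x=0 → posterior Gamma(21, 17/3)
obs 5: x=2 → posterior Gamma(23, 20/3)
obs 6: x=6 → posterior Gamma(29, 23/3)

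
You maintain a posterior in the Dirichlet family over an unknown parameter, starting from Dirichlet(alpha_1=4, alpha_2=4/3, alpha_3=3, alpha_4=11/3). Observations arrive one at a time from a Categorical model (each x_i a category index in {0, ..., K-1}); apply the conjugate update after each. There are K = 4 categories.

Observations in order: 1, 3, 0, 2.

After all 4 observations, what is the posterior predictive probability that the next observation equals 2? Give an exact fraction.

1/4

obs 1: x=1 → posterior Dirichlet(4, 7/3, 3, 11/3)
obs 2: x=3 → posterior Dirichlet(4, 7/3, 3, 14/3)
obs 3: x=0 → posterior Dirichlet(5, 7/3, 3, 14/3)
obs 4: x=2 → posterior Dirichlet(5, 7/3, 4, 14/3)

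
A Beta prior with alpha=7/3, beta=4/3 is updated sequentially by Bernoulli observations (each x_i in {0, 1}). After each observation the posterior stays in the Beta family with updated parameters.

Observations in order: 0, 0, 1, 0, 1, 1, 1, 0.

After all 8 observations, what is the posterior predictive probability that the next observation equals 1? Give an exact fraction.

19/35

obs 1: x=0 → posterior Beta(7/3, 7/3)
obs 2: x=0 → posterior Beta(7/3, 10/3)
obs 3: x=1 → posterior Beta(10/3, 10/3)
obs 4: x=0 → posterior Beta(10/3, 13/3)
obs 5: x=1 → posterior Beta(13/3, 13/3)
obs 6: x=1 → posterior Beta(16/3, 13/3)
obs 7: x=1 → posterior Beta(19/3, 13/3)
obs 8: x=0 → posterior Beta(19/3, 16/3)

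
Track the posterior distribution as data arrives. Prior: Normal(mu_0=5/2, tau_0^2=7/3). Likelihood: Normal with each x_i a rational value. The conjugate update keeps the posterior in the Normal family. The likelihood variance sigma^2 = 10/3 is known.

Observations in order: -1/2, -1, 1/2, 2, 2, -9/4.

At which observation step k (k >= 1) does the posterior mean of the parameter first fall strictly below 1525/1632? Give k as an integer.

obs 1: x=-1/2 → posterior Normal(43/34, 70/51)
obs 2: x=-1 → posterior Normal(29/48, 35/36)
obs 3: x=1/2 → posterior Normal(18/31, 70/93)
obs 4: x=2 → posterior Normal(16/19, 35/57)
obs 5: x=2 → posterior Normal(46/45, 14/27)
obs 6: x=-9/4 → posterior Normal(121/208, 35/78)

k = 2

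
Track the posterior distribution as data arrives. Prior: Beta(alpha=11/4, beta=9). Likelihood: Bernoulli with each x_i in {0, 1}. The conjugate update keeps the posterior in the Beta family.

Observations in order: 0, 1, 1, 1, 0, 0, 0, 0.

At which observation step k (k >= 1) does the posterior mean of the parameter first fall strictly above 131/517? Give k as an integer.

obs 1: x=0 → posterior Beta(11/4, 10)
obs 2: x=1 → posterior Beta(15/4, 10)
obs 3: x=1 → posterior Beta(19/4, 10)
obs 4: x=1 → posterior Beta(23/4, 10)
obs 5: x=0 → posterior Beta(23/4, 11)
obs 6: x=0 → posterior Beta(23/4, 12)
obs 7: x=0 → posterior Beta(23/4, 13)
obs 8: x=0 → posterior Beta(23/4, 14)

k = 2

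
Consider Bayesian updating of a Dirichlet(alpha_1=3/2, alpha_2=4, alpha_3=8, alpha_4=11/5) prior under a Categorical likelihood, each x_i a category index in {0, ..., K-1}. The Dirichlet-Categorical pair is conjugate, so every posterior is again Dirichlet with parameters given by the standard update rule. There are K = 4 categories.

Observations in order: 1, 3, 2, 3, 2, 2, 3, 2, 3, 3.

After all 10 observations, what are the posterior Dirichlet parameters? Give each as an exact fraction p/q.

obs 1: x=1 → posterior Dirichlet(3/2, 5, 8, 11/5)
obs 2: x=3 → posterior Dirichlet(3/2, 5, 8, 16/5)
obs 3: x=2 → posterior Dirichlet(3/2, 5, 9, 16/5)
obs 4: x=3 → posterior Dirichlet(3/2, 5, 9, 21/5)
obs 5: x=2 → posterior Dirichlet(3/2, 5, 10, 21/5)
obs 6: x=2 → posterior Dirichlet(3/2, 5, 11, 21/5)
obs 7: x=3 → posterior Dirichlet(3/2, 5, 11, 26/5)
obs 8: x=2 → posterior Dirichlet(3/2, 5, 12, 26/5)
obs 9: x=3 → posterior Dirichlet(3/2, 5, 12, 31/5)
obs 10: x=3 → posterior Dirichlet(3/2, 5, 12, 36/5)

alpha_1=3/2, alpha_2=5, alpha_3=12, alpha_4=36/5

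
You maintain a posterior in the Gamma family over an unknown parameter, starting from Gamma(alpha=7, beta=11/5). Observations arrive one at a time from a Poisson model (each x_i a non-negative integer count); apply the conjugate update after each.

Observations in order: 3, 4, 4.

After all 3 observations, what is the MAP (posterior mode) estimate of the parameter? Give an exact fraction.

obs 1: x=3 → posterior Gamma(10, 16/5)
obs 2: x=4 → posterior Gamma(14, 21/5)
obs 3: x=4 → posterior Gamma(18, 26/5)

85/26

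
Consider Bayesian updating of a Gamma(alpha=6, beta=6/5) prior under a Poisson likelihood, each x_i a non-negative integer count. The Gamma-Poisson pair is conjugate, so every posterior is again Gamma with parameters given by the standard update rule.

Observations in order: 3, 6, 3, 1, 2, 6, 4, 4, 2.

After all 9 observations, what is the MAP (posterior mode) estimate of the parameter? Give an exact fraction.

60/17

obs 1: x=3 → posterior Gamma(9, 11/5)
obs 2: x=6 → posterior Gamma(15, 16/5)
obs 3: x=3 → posterior Gamma(18, 21/5)
obs 4: x=1 → posterior Gamma(19, 26/5)
obs 5: x=2 → posterior Gamma(21, 31/5)
obs 6: x=6 → posterior Gamma(27, 36/5)
obs 7: x=4 → posterior Gamma(31, 41/5)
obs 8: x=4 → posterior Gamma(35, 46/5)
obs 9: x=2 → posterior Gamma(37, 51/5)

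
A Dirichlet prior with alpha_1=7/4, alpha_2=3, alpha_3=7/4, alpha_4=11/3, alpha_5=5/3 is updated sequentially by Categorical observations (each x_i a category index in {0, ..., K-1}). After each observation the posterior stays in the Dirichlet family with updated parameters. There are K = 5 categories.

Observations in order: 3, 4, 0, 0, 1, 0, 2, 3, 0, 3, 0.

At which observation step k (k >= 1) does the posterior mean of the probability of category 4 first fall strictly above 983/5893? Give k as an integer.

obs 1: x=3 → posterior Dirichlet(7/4, 3, 7/4, 14/3, 5/3)
obs 2: x=4 → posterior Dirichlet(7/4, 3, 7/4, 14/3, 8/3)
obs 3: x=0 → posterior Dirichlet(11/4, 3, 7/4, 14/3, 8/3)
obs 4: x=0 → posterior Dirichlet(15/4, 3, 7/4, 14/3, 8/3)
obs 5: x=1 → posterior Dirichlet(15/4, 4, 7/4, 14/3, 8/3)
obs 6: x=0 → posterior Dirichlet(19/4, 4, 7/4, 14/3, 8/3)
obs 7: x=2 → posterior Dirichlet(19/4, 4, 11/4, 14/3, 8/3)
obs 8: x=3 → posterior Dirichlet(19/4, 4, 11/4, 17/3, 8/3)
obs 9: x=0 → posterior Dirichlet(23/4, 4, 11/4, 17/3, 8/3)
obs 10: x=3 → posterior Dirichlet(23/4, 4, 11/4, 20/3, 8/3)
obs 11: x=0 → posterior Dirichlet(27/4, 4, 11/4, 20/3, 8/3)

k = 2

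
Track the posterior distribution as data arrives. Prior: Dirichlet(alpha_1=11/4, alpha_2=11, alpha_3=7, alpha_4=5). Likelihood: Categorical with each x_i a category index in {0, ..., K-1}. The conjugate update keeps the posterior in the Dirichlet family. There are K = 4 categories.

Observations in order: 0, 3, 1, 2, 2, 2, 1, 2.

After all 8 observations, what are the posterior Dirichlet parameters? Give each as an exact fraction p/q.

obs 1: x=0 → posterior Dirichlet(15/4, 11, 7, 5)
obs 2: x=3 → posterior Dirichlet(15/4, 11, 7, 6)
obs 3: x=1 → posterior Dirichlet(15/4, 12, 7, 6)
obs 4: x=2 → posterior Dirichlet(15/4, 12, 8, 6)
obs 5: x=2 → posterior Dirichlet(15/4, 12, 9, 6)
obs 6: x=2 → posterior Dirichlet(15/4, 12, 10, 6)
obs 7: x=1 → posterior Dirichlet(15/4, 13, 10, 6)
obs 8: x=2 → posterior Dirichlet(15/4, 13, 11, 6)

alpha_1=15/4, alpha_2=13, alpha_3=11, alpha_4=6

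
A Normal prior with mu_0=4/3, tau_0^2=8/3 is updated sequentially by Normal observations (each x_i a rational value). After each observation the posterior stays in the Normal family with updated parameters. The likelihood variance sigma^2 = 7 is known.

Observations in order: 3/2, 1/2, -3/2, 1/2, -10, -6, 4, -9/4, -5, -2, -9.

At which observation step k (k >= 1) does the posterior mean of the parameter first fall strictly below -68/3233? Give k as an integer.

obs 1: x=3/2 → posterior Normal(40/29, 56/29)
obs 2: x=1/2 → posterior Normal(44/37, 56/37)
obs 3: x=-3/2 → posterior Normal(32/45, 56/45)
obs 4: x=1/2 → posterior Normal(36/53, 56/53)
obs 5: x=-10 → posterior Normal(-44/61, 56/61)
obs 6: x=-6 → posterior Normal(-4/3, 56/69)
obs 7: x=4 → posterior Normal(-60/77, 8/11)
obs 8: x=-9/4 → posterior Normal(-78/85, 56/85)
obs 9: x=-5 → posterior Normal(-118/93, 56/93)
obs 10: x=-2 → posterior Normal(-134/101, 56/101)
obs 11: x=-9 → posterior Normal(-206/109, 56/109)

k = 5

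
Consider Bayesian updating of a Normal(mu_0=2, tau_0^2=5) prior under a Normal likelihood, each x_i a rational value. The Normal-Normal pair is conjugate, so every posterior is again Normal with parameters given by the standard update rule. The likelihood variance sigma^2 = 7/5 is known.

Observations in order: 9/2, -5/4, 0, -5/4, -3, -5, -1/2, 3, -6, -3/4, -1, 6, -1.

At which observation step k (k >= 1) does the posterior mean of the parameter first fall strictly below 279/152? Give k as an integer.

obs 1: x=9/2 → posterior Normal(253/64, 35/32)
obs 2: x=-5/4 → posterior Normal(127/76, 35/57)
obs 3: x=0 → posterior Normal(381/328, 35/82)
obs 4: x=-5/4 → posterior Normal(64/107, 35/107)
obs 5: x=-3 → posterior Normal(-1/12, 35/132)
obs 6: x=-5 → posterior Normal(-136/157, 35/157)
obs 7: x=-1/2 → posterior Normal(-297/364, 5/26)
obs 8: x=3 → posterior Normal(-49/138, 35/207)
obs 9: x=-6 → posterior Normal(-447/464, 35/232)
obs 10: x=-3/4 → posterior Normal(-969/1028, 35/257)
obs 11: x=-1 → posterior Normal(-1069/1128, 35/282)
obs 12: x=6 → posterior Normal(-469/1228, 35/307)
obs 13: x=-1 → posterior Normal(-569/1328, 35/332)

k = 2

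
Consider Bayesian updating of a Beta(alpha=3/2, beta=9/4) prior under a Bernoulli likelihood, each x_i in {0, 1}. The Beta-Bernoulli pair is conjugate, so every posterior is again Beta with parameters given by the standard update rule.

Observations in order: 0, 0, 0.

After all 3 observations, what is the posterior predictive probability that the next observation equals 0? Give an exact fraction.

7/9

obs 1: x=0 → posterior Beta(3/2, 13/4)
obs 2: x=0 → posterior Beta(3/2, 17/4)
obs 3: x=0 → posterior Beta(3/2, 21/4)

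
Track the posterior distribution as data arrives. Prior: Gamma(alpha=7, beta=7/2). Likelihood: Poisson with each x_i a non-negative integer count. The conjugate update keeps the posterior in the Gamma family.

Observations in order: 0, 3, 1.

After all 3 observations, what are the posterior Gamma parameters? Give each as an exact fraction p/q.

obs 1: x=0 → posterior Gamma(7, 9/2)
obs 2: x=3 → posterior Gamma(10, 11/2)
obs 3: x=1 → posterior Gamma(11, 13/2)

alpha=11, beta=13/2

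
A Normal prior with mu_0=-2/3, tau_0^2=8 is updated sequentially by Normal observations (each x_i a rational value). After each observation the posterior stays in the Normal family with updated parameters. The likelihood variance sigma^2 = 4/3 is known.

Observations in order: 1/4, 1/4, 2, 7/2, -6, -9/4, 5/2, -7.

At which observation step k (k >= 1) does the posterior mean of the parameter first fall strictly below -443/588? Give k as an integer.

k = 8

obs 1: x=1/4 → posterior Normal(5/42, 8/7)
obs 2: x=1/4 → posterior Normal(7/39, 8/13)
obs 3: x=2 → posterior Normal(43/57, 8/19)
obs 4: x=7/2 → posterior Normal(106/75, 8/25)
obs 5: x=-6 → posterior Normal(-2/93, 8/31)
obs 6: x=-9/4 → posterior Normal(-85/222, 8/37)
obs 7: x=5/2 → posterior Normal(5/258, 8/43)
obs 8: x=-7 → posterior Normal(-247/294, 8/49)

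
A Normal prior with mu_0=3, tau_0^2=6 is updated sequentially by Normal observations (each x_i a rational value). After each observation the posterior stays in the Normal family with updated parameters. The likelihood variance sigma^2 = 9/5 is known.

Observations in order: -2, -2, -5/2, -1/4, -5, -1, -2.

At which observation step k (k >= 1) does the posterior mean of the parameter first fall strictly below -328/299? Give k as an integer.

obs 1: x=-2 → posterior Normal(-11/13, 18/13)
obs 2: x=-2 → posterior Normal(-31/23, 18/23)
obs 3: x=-5/2 → posterior Normal(-56/33, 6/11)
obs 4: x=-1/4 → posterior Normal(-117/86, 18/43)
obs 5: x=-5 → posterior Normal(-217/106, 18/53)
obs 6: x=-1 → posterior Normal(-79/42, 2/7)
obs 7: x=-2 → posterior Normal(-277/146, 18/73)

k = 2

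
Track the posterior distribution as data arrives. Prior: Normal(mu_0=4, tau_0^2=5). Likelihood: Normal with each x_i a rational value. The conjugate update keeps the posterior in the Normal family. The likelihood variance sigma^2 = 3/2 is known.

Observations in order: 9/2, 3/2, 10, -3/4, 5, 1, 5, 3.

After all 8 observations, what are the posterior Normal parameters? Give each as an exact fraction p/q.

obs 1: x=9/2 → posterior Normal(57/13, 15/13)
obs 2: x=3/2 → posterior Normal(72/23, 15/23)
obs 3: x=10 → posterior Normal(172/33, 5/11)
obs 4: x=-3/4 → posterior Normal(329/86, 15/43)
obs 5: x=5 → posterior Normal(429/106, 15/53)
obs 6: x=1 → posterior Normal(449/126, 5/21)
obs 7: x=5 → posterior Normal(549/146, 15/73)
obs 8: x=3 → posterior Normal(609/166, 15/83)

mu_0=609/166, tau_0^2=15/83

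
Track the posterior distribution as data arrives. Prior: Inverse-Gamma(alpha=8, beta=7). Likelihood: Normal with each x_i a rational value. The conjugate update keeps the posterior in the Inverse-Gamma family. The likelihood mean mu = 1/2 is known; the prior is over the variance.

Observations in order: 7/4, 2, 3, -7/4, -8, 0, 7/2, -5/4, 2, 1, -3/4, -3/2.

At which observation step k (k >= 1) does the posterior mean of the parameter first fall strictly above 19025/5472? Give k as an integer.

obs 1: x=7/4 → posterior Inverse-Gamma(17/2, 249/32)
obs 2: x=2 → posterior Inverse-Gamma(9, 285/32)
obs 3: x=3 → posterior Inverse-Gamma(19/2, 385/32)
obs 4: x=-7/4 → posterior Inverse-Gamma(10, 233/16)
obs 5: x=-8 → posterior Inverse-Gamma(21/2, 811/16)
obs 6: x=0 → posterior Inverse-Gamma(11, 813/16)
obs 7: x=7/2 → posterior Inverse-Gamma(23/2, 885/16)
obs 8: x=-5/4 → posterior Inverse-Gamma(12, 1819/32)
obs 9: x=2 → posterior Inverse-Gamma(25/2, 1855/32)
obs 10: x=1 → posterior Inverse-Gamma(13, 1859/32)
obs 11: x=-3/4 → posterior Inverse-Gamma(27/2, 471/8)
obs 12: x=-3/2 → posterior Inverse-Gamma(14, 487/8)

k = 5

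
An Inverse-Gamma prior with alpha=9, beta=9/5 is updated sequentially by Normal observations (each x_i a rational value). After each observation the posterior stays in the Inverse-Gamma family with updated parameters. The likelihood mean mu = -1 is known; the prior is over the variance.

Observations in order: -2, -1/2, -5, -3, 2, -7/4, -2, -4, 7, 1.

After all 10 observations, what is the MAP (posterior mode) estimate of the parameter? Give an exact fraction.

obs 1: x=-2 → posterior Inverse-Gamma(19/2, 23/10)
obs 2: x=-1/2 → posterior Inverse-Gamma(10, 97/40)
obs 3: x=-5 → posterior Inverse-Gamma(21/2, 417/40)
obs 4: x=-3 → posterior Inverse-Gamma(11, 497/40)
obs 5: x=2 → posterior Inverse-Gamma(23/2, 677/40)
obs 6: x=-7/4 → posterior Inverse-Gamma(12, 2753/160)
obs 7: x=-2 → posterior Inverse-Gamma(25/2, 2833/160)
obs 8: x=-4 → posterior Inverse-Gamma(13, 3553/160)
obs 9: x=7 → posterior Inverse-Gamma(27/2, 8673/160)
obs 10: x=1 → posterior Inverse-Gamma(14, 8993/160)

8993/2400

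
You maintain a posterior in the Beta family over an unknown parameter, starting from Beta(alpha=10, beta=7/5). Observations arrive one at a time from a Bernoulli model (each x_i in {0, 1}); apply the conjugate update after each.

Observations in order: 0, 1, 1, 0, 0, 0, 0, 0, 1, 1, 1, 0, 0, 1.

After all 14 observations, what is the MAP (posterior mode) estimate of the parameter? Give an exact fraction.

obs 1: x=0 → posterior Beta(10, 12/5)
obs 2: x=1 → posterior Beta(11, 12/5)
obs 3: x=1 → posterior Beta(12, 12/5)
obs 4: x=0 → posterior Beta(12, 17/5)
obs 5: x=0 → posterior Beta(12, 22/5)
obs 6: x=0 → posterior Beta(12, 27/5)
obs 7: x=0 → posterior Beta(12, 32/5)
obs 8: x=0 → posterior Beta(12, 37/5)
obs 9: x=1 → posterior Beta(13, 37/5)
obs 10: x=1 → posterior Beta(14, 37/5)
obs 11: x=1 → posterior Beta(15, 37/5)
obs 12: x=0 → posterior Beta(15, 42/5)
obs 13: x=0 → posterior Beta(15, 47/5)
obs 14: x=1 → posterior Beta(16, 47/5)

25/39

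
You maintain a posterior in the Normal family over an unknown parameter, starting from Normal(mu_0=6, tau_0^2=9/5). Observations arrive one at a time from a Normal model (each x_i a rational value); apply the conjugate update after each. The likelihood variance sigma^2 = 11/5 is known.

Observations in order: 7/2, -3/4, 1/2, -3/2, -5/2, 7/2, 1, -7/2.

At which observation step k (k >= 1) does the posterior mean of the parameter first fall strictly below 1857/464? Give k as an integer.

k = 2

obs 1: x=7/2 → posterior Normal(39/8, 99/100)
obs 2: x=-3/4 → posterior Normal(363/116, 99/145)
obs 3: x=1/2 → posterior Normal(381/152, 99/190)
obs 4: x=-3/2 → posterior Normal(327/188, 99/235)
obs 5: x=-5/2 → posterior Normal(237/224, 99/280)
obs 6: x=7/2 → posterior Normal(363/260, 99/325)
obs 7: x=1 → posterior Normal(399/296, 99/370)
obs 8: x=-7/2 → posterior Normal(273/332, 99/415)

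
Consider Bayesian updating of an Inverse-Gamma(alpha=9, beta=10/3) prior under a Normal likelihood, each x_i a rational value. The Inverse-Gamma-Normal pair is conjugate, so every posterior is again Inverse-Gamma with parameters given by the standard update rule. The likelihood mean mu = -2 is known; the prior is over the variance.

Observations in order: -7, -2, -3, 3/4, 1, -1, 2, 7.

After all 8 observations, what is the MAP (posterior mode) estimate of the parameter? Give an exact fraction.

7067/1344

obs 1: x=-7 → posterior Inverse-Gamma(19/2, 95/6)
obs 2: x=-2 → posterior Inverse-Gamma(10, 95/6)
obs 3: x=-3 → posterior Inverse-Gamma(21/2, 49/3)
obs 4: x=3/4 → posterior Inverse-Gamma(11, 1931/96)
obs 5: x=1 → posterior Inverse-Gamma(23/2, 2363/96)
obs 6: x=-1 → posterior Inverse-Gamma(12, 2411/96)
obs 7: x=2 → posterior Inverse-Gamma(25/2, 3179/96)
obs 8: x=7 → posterior Inverse-Gamma(13, 7067/96)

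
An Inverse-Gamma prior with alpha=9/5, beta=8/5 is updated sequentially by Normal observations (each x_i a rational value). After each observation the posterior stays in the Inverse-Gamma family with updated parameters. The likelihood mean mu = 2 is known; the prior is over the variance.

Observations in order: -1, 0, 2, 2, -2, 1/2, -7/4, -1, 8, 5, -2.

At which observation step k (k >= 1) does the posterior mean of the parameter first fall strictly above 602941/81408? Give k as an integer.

obs 1: x=-1 → posterior Inverse-Gamma(23/10, 61/10)
obs 2: x=0 → posterior Inverse-Gamma(14/5, 81/10)
obs 3: x=2 → posterior Inverse-Gamma(33/10, 81/10)
obs 4: x=2 → posterior Inverse-Gamma(19/5, 81/10)
obs 5: x=-2 → posterior Inverse-Gamma(43/10, 161/10)
obs 6: x=1/2 → posterior Inverse-Gamma(24/5, 689/40)
obs 7: x=-7/4 → posterior Inverse-Gamma(53/10, 3881/160)
obs 8: x=-1 → posterior Inverse-Gamma(29/5, 4601/160)
obs 9: x=8 → posterior Inverse-Gamma(63/10, 7481/160)
obs 10: x=5 → posterior Inverse-Gamma(34/5, 8201/160)
obs 11: x=-2 → posterior Inverse-Gamma(73/10, 9481/160)

k = 9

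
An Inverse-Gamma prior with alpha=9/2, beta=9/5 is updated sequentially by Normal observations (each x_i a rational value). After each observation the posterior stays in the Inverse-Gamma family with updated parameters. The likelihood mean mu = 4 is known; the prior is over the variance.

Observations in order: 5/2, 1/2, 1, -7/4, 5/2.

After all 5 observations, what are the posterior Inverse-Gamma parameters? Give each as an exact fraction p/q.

alpha=7, beta=4993/160

obs 1: x=5/2 → posterior Inverse-Gamma(5, 117/40)
obs 2: x=1/2 → posterior Inverse-Gamma(11/2, 181/20)
obs 3: x=1 → posterior Inverse-Gamma(6, 271/20)
obs 4: x=-7/4 → posterior Inverse-Gamma(13/2, 4813/160)
obs 5: x=5/2 → posterior Inverse-Gamma(7, 4993/160)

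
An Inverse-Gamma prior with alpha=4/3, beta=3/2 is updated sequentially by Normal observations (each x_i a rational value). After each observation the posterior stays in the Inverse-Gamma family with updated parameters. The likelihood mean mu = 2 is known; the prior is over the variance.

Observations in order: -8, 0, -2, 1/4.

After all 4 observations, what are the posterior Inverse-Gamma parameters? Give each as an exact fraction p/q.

alpha=10/3, beta=2017/32

obs 1: x=-8 → posterior Inverse-Gamma(11/6, 103/2)
obs 2: x=0 → posterior Inverse-Gamma(7/3, 107/2)
obs 3: x=-2 → posterior Inverse-Gamma(17/6, 123/2)
obs 4: x=1/4 → posterior Inverse-Gamma(10/3, 2017/32)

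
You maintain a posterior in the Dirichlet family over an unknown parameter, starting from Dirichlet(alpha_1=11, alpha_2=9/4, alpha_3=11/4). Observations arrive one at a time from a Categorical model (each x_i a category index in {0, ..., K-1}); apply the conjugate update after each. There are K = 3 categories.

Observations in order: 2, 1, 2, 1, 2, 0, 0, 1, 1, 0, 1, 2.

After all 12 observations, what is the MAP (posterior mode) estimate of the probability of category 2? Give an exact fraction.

23/100

obs 1: x=2 → posterior Dirichlet(11, 9/4, 15/4)
obs 2: x=1 → posterior Dirichlet(11, 13/4, 15/4)
obs 3: x=2 → posterior Dirichlet(11, 13/4, 19/4)
obs 4: x=1 → posterior Dirichlet(11, 17/4, 19/4)
obs 5: x=2 → posterior Dirichlet(11, 17/4, 23/4)
obs 6: x=0 → posterior Dirichlet(12, 17/4, 23/4)
obs 7: x=0 → posterior Dirichlet(13, 17/4, 23/4)
obs 8: x=1 → posterior Dirichlet(13, 21/4, 23/4)
obs 9: x=1 → posterior Dirichlet(13, 25/4, 23/4)
obs 10: x=0 → posterior Dirichlet(14, 25/4, 23/4)
obs 11: x=1 → posterior Dirichlet(14, 29/4, 23/4)
obs 12: x=2 → posterior Dirichlet(14, 29/4, 27/4)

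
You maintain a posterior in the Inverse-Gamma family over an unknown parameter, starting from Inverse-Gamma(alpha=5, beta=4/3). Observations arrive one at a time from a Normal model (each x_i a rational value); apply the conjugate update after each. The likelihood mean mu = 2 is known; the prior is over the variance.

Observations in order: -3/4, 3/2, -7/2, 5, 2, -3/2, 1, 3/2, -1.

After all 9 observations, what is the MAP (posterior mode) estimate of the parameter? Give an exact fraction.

3467/1008

obs 1: x=-3/4 → posterior Inverse-Gamma(11/2, 491/96)
obs 2: x=3/2 → posterior Inverse-Gamma(6, 503/96)
obs 3: x=-7/2 → posterior Inverse-Gamma(13/2, 1955/96)
obs 4: x=5 → posterior Inverse-Gamma(7, 2387/96)
obs 5: x=2 → posterior Inverse-Gamma(15/2, 2387/96)
obs 6: x=-3/2 → posterior Inverse-Gamma(8, 2975/96)
obs 7: x=1 → posterior Inverse-Gamma(17/2, 3023/96)
obs 8: x=3/2 → posterior Inverse-Gamma(9, 3035/96)
obs 9: x=-1 → posterior Inverse-Gamma(19/2, 3467/96)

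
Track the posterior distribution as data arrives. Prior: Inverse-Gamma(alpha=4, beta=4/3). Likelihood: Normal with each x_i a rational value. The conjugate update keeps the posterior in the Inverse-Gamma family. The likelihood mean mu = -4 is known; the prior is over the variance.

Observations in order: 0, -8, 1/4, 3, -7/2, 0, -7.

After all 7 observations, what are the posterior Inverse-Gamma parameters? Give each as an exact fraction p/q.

alpha=15/2, beta=6095/96

obs 1: x=0 → posterior Inverse-Gamma(9/2, 28/3)
obs 2: x=-8 → posterior Inverse-Gamma(5, 52/3)
obs 3: x=1/4 → posterior Inverse-Gamma(11/2, 2531/96)
obs 4: x=3 → posterior Inverse-Gamma(6, 4883/96)
obs 5: x=-7/2 → posterior Inverse-Gamma(13/2, 4895/96)
obs 6: x=0 → posterior Inverse-Gamma(7, 5663/96)
obs 7: x=-7 → posterior Inverse-Gamma(15/2, 6095/96)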